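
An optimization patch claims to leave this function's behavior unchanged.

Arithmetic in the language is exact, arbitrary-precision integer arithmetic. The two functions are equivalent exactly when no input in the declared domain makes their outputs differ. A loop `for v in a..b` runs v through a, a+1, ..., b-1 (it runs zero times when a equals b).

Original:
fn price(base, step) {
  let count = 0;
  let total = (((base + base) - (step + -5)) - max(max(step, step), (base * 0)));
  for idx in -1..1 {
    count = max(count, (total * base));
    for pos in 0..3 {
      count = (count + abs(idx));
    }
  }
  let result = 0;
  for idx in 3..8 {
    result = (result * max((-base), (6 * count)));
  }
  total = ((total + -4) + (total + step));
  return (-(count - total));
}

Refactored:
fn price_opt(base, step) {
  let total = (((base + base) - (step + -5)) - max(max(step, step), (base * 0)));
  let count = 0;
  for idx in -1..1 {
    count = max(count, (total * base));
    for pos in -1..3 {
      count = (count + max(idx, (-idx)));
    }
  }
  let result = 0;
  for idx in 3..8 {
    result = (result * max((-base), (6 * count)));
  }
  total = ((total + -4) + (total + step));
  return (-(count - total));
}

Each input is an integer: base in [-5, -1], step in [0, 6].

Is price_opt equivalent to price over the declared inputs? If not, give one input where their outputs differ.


Not equivalent: base=-5, step=0 separates them (-42 vs -43).
price: count := 0 | total := -5 | iter idx=-1: | count := 25 | iter pos=0: | count := 26 | iter pos=1: | count := 27 | iter pos=2: | count := 28 | iter idx=0: | count := 28 | iter pos=0: | count := 28 | iter pos=1: | count := 28 | iter pos=2: | count := 28 | result := 0 | iter idx=3: | result := 0 | iter idx=4: | result := 0 | iter idx=5: | result := 0 | iter idx=6: | result := 0 | iter idx=7: | result := 0 | total := -14 | result -42
price_opt: total := -5 | count := 0 | iter idx=-1: | count := 25 | iter pos=-1: | count := 26 | iter pos=0: | count := 27 | iter pos=1: | count := 28 | iter pos=2: | count := 29 | iter idx=0: | count := 29 | iter pos=-1: | count := 29 | iter pos=0: | count := 29 | iter pos=1: | count := 29 | iter pos=2: | count := 29 | result := 0 | iter idx=3: | result := 0 | iter idx=4: | result := 0 | iter idx=5: | result := 0 | iter idx=6: | result := 0 | iter idx=7: | result := 0 | total := -14 | result -43
verdict: not equivalent; witness: base=-5, step=0


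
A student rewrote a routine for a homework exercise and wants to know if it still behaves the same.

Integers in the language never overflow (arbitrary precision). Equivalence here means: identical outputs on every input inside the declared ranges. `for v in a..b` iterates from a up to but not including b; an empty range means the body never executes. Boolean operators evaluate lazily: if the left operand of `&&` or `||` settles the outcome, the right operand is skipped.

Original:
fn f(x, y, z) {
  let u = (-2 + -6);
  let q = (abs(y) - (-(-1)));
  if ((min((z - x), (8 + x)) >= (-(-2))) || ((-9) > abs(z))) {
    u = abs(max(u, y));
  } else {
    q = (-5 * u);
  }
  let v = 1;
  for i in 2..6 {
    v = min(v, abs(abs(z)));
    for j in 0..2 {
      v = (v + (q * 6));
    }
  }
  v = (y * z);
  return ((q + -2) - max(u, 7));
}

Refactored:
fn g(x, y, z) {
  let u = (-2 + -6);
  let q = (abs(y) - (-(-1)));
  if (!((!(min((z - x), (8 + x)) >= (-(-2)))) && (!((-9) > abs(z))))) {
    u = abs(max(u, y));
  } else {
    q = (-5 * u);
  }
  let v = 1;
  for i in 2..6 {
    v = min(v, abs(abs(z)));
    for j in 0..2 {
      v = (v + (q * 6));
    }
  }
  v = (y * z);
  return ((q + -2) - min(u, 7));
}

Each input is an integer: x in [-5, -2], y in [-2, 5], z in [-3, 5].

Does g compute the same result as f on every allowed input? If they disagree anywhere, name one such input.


Run the pair on x=-5, y=-2, z=-3.
f: u := -8 | q := 1 | ((min((z - x), (8 + x)) >= (-(-2))) || ((-9) > abs(z))): true | u := 2 | v := 1 | iter i=2: | v := 1 | iter j=0: | v := 7 | iter j=1: | v := 13 | iter i=3: | v := 3 | iter j=0: | v := 9 | iter j=1: | v := 15 | iter i=4: | v := 3 | iter j=0: | v := 9 | iter j=1: | v := 15 | iter i=5: | v := 3 | iter j=0: | v := 9 | iter j=1: | v := 15 | v := 6 | result -8
g: u := -8 | q := 1 | (!((!(min((z - x), (8 + x)) >= (-(-2)))) && (!((-9) > abs(z))))): true | u := 2 | v := 1 | iter i=2: | v := 1 | iter j=0: | v := 7 | iter j=1: | v := 13 | iter i=3: | v := 3 | iter j=0: | v := 9 | iter j=1: | v := 15 | iter i=4: | v := 3 | iter j=0: | v := 9 | iter j=1: | v := 15 | iter i=5: | v := 3 | iter j=0: | v := 9 | iter j=1: | v := 15 | v := 6 | result -3
-8 != -3, so the rewrite changes behavior.
verdict: not equivalent; witness: x=-5, y=-2, z=-3


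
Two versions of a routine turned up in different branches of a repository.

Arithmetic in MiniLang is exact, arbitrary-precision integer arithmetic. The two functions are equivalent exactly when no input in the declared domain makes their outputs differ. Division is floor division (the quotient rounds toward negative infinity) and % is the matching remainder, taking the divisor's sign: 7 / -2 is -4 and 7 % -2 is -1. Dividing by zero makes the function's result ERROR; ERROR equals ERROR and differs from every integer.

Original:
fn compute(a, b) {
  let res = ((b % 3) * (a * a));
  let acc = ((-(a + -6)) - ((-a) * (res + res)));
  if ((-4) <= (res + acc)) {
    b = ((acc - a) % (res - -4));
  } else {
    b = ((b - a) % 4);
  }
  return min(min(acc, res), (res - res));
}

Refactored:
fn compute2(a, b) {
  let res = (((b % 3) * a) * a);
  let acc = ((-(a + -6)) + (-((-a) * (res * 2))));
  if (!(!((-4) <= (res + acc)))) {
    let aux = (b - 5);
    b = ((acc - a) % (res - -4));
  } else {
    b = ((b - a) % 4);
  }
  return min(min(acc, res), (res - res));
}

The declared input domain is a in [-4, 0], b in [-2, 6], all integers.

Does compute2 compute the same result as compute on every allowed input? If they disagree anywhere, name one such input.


Reading the diff, among the changes: statement counts differ; also boolean connective usage differs; also local variable names differ; also arithmetic usage differs; also constant usage differs.
As a probe, take a=-4, b=3: compute runs res := 0 | acc := 10 | ((-4) <= (res + acc)): true | b := 2 | result 0; compute2 runs res := 0 | acc := 10 | (!(!((-4) <= (res + acc)))): true | aux := -2 | b := 2 | result 0; both end at 0.
Across all 45 domain points the two functions coincide.
verdict: equivalent


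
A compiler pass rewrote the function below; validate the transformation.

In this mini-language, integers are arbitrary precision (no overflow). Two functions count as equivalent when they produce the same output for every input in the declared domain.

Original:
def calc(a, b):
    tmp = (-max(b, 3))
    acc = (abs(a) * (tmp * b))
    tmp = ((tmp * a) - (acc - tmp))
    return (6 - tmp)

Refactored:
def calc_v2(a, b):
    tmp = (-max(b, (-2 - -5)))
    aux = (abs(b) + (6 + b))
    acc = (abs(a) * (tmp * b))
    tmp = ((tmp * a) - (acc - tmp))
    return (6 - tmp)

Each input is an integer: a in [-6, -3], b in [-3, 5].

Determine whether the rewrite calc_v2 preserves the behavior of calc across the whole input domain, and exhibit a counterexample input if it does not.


Equivalent. Beyond behavior-preserving changes, the revision adds an assignment to `aux` whose value nothing reads.
Checked all 36 inputs in the declared domain: the outputs agree on every one.
Tracing a=-4, b=4: calc: tmp becomes -4; next acc becomes -64; next tmp becomes 76; next final value -70 | calc_v2: tmp becomes -4; next aux becomes 14; next acc becomes -64; next tmp becomes 76; next final value -70 — matching result -70.
verdict: equivalent


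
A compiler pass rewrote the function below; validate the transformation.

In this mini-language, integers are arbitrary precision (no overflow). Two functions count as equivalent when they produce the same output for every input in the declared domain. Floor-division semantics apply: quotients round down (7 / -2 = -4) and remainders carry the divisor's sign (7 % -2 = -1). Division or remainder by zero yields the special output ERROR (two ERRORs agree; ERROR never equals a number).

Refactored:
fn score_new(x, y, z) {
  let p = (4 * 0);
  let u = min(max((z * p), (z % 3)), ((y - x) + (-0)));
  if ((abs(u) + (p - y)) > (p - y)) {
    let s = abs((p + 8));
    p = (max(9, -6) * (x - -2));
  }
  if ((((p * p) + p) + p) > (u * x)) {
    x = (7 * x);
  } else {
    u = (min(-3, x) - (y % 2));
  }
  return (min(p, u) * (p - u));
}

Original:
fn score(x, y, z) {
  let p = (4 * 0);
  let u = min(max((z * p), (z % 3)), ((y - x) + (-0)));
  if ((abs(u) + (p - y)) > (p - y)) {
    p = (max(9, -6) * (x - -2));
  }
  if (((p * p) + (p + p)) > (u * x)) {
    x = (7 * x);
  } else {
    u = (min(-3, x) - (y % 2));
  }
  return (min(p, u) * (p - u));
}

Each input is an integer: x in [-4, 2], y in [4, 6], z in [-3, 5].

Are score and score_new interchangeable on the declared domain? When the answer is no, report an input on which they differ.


Behavior is preserved: although constant usage differs; and min/max/abs usage differs; and statement counts differ; and local variable names differ; and arithmetic usage differs, the outputs never diverge.
Tracing x=-3, y=4, z=3: score: p = 0; u = 0; ((abs(u) + (p - y)) > (p - y)) -> false; (((p * p) + (p + p)) > (u * x)) -> false; u = -3; return -9 | score_new: p = 0; u = 0; ((abs(u) + (p - y)) > (p - y)) -> false; ((((p * p) + p) + p) > (u * x)) -> false; u = -3; return -9 — matching result -9.
Across all 189 domain points the two functions coincide.
verdict: equivalent


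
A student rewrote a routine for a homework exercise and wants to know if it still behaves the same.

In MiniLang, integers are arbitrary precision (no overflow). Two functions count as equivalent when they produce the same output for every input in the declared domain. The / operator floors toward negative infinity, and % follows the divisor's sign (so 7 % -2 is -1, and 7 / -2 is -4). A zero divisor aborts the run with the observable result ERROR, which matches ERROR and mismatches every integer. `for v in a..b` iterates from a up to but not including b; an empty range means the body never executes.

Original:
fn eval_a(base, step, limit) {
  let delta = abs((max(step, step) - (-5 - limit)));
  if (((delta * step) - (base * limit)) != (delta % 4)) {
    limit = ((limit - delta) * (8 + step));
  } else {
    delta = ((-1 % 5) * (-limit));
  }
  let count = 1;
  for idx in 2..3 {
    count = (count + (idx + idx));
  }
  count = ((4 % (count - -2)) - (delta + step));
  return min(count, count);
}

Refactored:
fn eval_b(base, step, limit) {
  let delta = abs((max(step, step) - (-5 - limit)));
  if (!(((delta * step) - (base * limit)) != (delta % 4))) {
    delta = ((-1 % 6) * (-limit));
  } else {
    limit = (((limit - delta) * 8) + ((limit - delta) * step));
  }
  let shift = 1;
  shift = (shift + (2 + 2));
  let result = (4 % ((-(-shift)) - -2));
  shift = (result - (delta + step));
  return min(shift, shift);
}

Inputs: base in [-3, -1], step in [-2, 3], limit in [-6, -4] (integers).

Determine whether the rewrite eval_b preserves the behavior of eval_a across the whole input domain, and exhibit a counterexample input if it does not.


On input base=-3, step=3, limit=-4, eval_a returns -15 while eval_b returns -19.
verdict: not equivalent; witness: base=-3, step=3, limit=-4


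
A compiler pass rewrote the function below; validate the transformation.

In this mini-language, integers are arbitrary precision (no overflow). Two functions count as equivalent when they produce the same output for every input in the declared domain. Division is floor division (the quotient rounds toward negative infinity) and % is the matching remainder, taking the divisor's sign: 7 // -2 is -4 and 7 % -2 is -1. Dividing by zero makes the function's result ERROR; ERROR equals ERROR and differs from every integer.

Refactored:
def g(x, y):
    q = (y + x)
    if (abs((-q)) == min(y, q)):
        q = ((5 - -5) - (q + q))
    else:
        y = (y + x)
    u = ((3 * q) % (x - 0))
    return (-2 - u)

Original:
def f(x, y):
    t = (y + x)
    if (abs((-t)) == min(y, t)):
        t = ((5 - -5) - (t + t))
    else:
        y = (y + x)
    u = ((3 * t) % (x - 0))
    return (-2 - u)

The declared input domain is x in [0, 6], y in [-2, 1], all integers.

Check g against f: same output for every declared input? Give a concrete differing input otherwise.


Reading the diff, among the changes: local variable names differ.
Spot check at x=4, y=0 — f: t=4, then (abs((-t)) == min(y, t)) is false, then y=4, then u=0, then returns -2. g: q=4, then (abs((-q)) == min(y, q)) is false, then y=4, then u=0, then returns -2. Both give -2.
Sweeping the whole domain (28 inputs) finds no disagreement.
verdict: equivalent


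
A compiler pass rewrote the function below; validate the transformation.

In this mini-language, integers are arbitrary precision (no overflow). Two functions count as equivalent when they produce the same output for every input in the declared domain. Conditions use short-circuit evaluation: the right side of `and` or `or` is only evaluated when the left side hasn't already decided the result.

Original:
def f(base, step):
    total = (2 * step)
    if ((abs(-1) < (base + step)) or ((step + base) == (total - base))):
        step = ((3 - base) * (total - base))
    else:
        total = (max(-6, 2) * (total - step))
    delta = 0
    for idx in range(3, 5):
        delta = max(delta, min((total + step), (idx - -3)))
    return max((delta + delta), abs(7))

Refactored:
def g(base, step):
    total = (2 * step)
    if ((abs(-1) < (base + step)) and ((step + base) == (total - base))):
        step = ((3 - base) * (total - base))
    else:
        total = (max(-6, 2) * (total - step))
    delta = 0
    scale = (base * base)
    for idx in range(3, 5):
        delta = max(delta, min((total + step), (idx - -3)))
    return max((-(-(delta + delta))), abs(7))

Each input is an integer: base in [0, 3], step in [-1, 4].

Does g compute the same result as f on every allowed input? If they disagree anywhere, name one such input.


Evaluate both at base=0, step=2.
f: total := 4 | ((abs(-1) < (base + step)) or ((step + base) == (total - base))): true | step := 12 | delta := 0 | iter idx=3: | delta := 6 | iter idx=4: | delta := 7 | result 14
g: total := 4 | ((abs(-1) < (base + step)) and ((step + base) == (total - base))): false | total := 4 | delta := 0 | scale := 0 | iter idx=3: | delta := 6 | iter idx=4: | delta := 6 | result 12
14 != 12, so the rewrite changes behavior.
verdict: not equivalent; witness: base=0, step=2


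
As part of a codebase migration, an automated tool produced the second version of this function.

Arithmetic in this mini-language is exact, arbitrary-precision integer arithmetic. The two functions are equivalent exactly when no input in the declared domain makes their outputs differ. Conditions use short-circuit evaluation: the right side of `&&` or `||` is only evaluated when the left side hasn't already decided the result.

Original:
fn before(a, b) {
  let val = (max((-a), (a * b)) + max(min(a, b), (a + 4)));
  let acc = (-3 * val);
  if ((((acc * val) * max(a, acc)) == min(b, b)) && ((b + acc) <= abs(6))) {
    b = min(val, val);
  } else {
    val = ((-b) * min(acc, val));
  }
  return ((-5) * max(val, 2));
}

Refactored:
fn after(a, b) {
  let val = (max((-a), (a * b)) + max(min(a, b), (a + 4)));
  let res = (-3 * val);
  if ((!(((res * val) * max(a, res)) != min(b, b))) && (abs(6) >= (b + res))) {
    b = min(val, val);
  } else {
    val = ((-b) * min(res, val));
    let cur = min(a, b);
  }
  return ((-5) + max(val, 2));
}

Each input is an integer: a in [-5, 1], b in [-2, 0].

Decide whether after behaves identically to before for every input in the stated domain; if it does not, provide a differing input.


Consider the input a=-5, b=-2.
before: val = 9; acc = -27; ((((acc * val) * max(a, acc)) == min(b, b)) && ((b + acc) <= abs(6))) -> false; val = -54; return -10
after: val = 9; res = -27; ((!(((res * val) * max(a, res)) != min(b, b))) && (abs(6) >= (b + res))) -> false; val = -54; cur = -5; return -3
-10 != -3, so the rewrite changes behavior.
verdict: not equivalent; witness: a=-5, b=-2


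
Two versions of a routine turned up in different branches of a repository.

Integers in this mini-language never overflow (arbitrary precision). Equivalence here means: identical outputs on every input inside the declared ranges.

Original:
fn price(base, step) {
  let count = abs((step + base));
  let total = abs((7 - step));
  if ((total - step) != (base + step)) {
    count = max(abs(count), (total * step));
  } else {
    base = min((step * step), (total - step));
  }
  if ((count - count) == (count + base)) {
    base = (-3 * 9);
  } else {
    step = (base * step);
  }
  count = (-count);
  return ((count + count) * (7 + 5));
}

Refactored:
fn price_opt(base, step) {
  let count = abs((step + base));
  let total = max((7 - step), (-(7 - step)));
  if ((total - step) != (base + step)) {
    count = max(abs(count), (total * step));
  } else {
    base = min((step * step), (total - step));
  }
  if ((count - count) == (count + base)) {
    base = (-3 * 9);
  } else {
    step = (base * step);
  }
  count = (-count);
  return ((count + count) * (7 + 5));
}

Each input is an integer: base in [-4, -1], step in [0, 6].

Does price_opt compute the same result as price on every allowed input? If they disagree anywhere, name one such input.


Changes here: constant usage differs; arithmetic usage differs; min/max/abs usage differs; the full 28-point sweep finds no disagreement.
verdict: equivalent


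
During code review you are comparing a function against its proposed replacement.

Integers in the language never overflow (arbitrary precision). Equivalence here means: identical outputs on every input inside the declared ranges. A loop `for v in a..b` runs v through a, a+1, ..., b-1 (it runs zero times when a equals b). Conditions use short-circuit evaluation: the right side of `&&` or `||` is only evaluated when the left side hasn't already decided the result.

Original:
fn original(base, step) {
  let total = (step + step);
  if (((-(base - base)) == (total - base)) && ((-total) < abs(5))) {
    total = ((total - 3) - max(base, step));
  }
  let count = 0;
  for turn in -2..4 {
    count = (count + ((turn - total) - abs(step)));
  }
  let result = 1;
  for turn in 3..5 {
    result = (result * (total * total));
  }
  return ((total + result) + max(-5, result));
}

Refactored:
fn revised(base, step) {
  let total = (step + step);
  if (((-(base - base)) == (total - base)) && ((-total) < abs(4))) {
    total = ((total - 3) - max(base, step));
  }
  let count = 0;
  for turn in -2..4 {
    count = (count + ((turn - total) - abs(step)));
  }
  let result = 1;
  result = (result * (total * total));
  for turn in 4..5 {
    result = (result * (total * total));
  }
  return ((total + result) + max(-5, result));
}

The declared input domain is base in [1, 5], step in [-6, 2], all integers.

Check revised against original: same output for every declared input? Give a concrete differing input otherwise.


The edit looks behavioral (`5` became `4`), but over these ranges it never changes the outcome.
Tracing base=5, step=1: original: total = 2; (((-(base - base)) == (total - base)) && ((-total) < abs(5))) -> false; count = 0; [turn=-2]; count = -5; [turn=-1]; count = -9; [turn=0]; count = -12; [turn=1]; count = -14; [turn=2]; count = -15; [turn=3]; count = -15; result = 1; [turn=3]; result = 4; [turn=4]; result = 16; return 34 | revised: total = 2; (((-(base - base)) == (total - base)) && ((-total) < abs(4))) -> false; count = 0; [turn=-2]; count = -5; [turn=-1]; count = -9; [turn=0]; count = -12; [turn=1]; count = -14; [turn=2]; count = -15; [turn=3]; count = -15; result = 1; result = 4; [turn=4]; result = 16; return 34 — matching result 34.
Sweeping the whole domain (45 inputs) finds no disagreement.
verdict: equivalent


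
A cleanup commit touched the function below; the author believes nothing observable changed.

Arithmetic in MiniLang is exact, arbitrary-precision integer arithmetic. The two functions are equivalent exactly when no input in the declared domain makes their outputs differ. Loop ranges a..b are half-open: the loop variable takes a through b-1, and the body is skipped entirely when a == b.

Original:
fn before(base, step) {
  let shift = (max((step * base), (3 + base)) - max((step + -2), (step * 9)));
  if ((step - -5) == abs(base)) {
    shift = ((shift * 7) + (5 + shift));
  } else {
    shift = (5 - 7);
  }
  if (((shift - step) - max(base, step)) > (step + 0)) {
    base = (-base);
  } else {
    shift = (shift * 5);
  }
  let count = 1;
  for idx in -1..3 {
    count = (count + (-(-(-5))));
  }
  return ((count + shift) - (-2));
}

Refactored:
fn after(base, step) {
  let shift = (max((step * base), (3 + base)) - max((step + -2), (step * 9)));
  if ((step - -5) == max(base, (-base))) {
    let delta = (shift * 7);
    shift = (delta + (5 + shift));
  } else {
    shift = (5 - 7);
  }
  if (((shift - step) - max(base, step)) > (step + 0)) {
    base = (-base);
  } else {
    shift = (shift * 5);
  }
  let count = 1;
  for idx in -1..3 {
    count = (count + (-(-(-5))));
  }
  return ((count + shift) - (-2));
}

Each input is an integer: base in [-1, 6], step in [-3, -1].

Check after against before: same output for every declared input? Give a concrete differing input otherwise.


Reading the diff, among the changes: statement counts differ; local variable names differ; min/max/abs usage differs.
Tracing base=0, step=-1: before: shift=6, then ((step - -5) == abs(base)) is false, then shift=-2, then (((shift - step) - max(base, step)) > (step + 0)) is false, then shift=-10, then count=1, then (idx=-1), then count=-4, then (idx=0), then count=-9, then (idx=1), then count=-14, then (idx=2), then count=-19, then returns -27 | after: shift=6, then ((step - -5) == max(base, (-base))) is false, then shift=-2, then (((shift - step) - max(base, step)) > (step + 0)) is false, then shift=-10, then count=1, then (idx=-1), then count=-4, then (idx=0), then count=-9, then (idx=1), then count=-14, then (idx=2), then count=-19, then returns -27 — matching result -27.
An exhaustive pass over the 24 declared inputs shows identical outputs.
verdict: equivalent


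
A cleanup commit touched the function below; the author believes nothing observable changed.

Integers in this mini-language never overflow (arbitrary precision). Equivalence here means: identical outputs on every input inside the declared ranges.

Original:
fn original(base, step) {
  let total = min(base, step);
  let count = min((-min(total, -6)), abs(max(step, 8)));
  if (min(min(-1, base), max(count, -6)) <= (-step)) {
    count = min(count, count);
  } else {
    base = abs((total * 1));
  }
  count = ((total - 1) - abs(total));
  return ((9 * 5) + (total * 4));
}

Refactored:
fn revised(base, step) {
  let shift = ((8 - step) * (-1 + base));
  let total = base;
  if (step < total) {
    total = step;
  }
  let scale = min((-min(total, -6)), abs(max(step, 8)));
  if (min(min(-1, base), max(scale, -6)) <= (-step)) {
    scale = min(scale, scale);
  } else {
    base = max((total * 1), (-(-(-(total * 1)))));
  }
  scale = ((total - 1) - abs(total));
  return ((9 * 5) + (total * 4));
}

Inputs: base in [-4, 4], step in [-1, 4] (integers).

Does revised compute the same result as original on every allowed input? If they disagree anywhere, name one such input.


Behavior is preserved: although statement counts differ, constant usage differs, min/max/abs usage differs, arithmetic usage differs, local variable names differ, branching structure differs, comparison usage differs, the outputs never diverge.
Spot check at base=-2, step=-1 — original: total := -2 | count := 6 | (min(min(-1, base), max(count, -6)) <= (-step)): true | count := 6 | count := -5 | result 37. revised: shift := -27 | total := -2 | (step < total): false | scale := 6 | (min(min(-1, base), max(scale, -6)) <= (-step)): true | scale := 6 | scale := -5 | result 37. Both give 37.
Sweeping the whole domain (54 inputs) finds no disagreement.
verdict: equivalent


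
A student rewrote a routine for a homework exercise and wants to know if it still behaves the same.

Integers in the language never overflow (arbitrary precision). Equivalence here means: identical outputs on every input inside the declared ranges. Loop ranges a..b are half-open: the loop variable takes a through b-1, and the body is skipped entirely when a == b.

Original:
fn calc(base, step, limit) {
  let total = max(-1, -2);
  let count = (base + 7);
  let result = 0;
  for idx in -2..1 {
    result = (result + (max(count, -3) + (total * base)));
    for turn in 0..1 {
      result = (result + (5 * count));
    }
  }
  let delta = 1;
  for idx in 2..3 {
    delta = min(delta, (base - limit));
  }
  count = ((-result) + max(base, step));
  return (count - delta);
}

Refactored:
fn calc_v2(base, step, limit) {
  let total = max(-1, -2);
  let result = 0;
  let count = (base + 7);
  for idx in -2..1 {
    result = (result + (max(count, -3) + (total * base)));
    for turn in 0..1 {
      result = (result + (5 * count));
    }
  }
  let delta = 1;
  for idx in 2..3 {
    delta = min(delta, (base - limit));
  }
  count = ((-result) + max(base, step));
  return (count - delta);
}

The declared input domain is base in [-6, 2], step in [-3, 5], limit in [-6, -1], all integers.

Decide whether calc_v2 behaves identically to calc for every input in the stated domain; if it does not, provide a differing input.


This is a faithful refactor — same computation, different form, but the computed results match everywhere.
As a probe, take base=-3, step=2, limit=-6: calc runs total := -1 | count := 4 | result := 0 | iter idx=-2: | result := 7 | iter turn=0: | result := 27 | iter idx=-1: | result := 34 | iter turn=0: | result := 54 | iter idx=0: | result := 61 | iter turn=0: | result := 81 | delta := 1 | iter idx=2: | delta := 1 | count := -79 | result -80; calc_v2 runs total := -1 | result := 0 | count := 4 | iter idx=-2: | result := 7 | iter turn=0: | result := 27 | iter idx=-1: | result := 34 | iter turn=0: | result := 54 | iter idx=0: | result := 61 | iter turn=0: | result := 81 | delta := 1 | iter idx=2: | delta := 1 | count := -79 | result -80; both end at -80.
Sweeping the whole domain (486 inputs) finds no disagreement.
verdict: equivalent


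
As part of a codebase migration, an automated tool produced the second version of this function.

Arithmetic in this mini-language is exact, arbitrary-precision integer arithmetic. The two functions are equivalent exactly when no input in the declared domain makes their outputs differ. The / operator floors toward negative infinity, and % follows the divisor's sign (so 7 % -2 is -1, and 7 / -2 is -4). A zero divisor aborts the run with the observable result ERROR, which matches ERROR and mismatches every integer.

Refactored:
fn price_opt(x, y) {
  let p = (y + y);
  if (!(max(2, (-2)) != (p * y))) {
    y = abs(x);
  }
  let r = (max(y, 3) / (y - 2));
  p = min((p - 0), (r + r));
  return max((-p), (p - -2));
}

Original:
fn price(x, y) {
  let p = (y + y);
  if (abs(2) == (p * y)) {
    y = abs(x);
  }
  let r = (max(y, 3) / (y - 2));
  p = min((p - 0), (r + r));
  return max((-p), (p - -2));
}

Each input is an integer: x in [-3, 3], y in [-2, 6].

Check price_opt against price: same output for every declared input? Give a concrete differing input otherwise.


This is a faithful refactor — boolean connective usage differs, plus comparison usage differs, plus constant usage differs, plus min/max/abs usage differs, but the computed results match everywhere.
Spot check at x=0, y=1 — price: p := 2 | (abs(2) == (p * y)): true | y := 0 | r := -2 | p := -4 | result 4. price_opt: p := 2 | (!(max(2, (-2)) != (p * y))): true | y := 0 | r := -2 | p := -4 | result 4. Both give 4.
Sweeping the whole domain (63 inputs) finds no disagreement.
verdict: equivalent


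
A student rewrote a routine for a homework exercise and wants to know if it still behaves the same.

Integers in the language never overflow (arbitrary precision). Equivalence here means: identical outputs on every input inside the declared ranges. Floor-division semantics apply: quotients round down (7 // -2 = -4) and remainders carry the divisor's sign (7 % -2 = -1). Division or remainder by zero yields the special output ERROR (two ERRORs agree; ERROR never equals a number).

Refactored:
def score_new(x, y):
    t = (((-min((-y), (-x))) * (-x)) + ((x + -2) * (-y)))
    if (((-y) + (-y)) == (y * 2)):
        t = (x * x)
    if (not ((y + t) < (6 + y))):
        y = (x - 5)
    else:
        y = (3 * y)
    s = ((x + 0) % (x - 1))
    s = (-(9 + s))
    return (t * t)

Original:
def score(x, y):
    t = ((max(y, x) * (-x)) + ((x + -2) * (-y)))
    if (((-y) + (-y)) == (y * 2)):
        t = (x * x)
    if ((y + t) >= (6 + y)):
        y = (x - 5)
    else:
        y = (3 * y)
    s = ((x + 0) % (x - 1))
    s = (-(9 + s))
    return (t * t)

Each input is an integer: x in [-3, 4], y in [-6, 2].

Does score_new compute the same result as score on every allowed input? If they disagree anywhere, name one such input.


The two are interchangeable: comparison usage differs; min/max/abs usage differs; boolean connective usage differs, and every declared input agrees.
As a probe, take x=4, y=-4: score runs t=-8, then (((-y) + (-y)) == (y * 2)) is false, then ((y + t) >= (6 + y)) is false, then y=-12, then s=1, then s=-10, then returns 64; score_new runs t=-8, then (((-y) + (-y)) == (y * 2)) is false, then (not ((y + t) < (6 + y))) is false, then y=-12, then s=1, then s=-10, then returns 64; both end at 64.
Sweeping the whole domain (72 inputs) finds no disagreement.
verdict: equivalent


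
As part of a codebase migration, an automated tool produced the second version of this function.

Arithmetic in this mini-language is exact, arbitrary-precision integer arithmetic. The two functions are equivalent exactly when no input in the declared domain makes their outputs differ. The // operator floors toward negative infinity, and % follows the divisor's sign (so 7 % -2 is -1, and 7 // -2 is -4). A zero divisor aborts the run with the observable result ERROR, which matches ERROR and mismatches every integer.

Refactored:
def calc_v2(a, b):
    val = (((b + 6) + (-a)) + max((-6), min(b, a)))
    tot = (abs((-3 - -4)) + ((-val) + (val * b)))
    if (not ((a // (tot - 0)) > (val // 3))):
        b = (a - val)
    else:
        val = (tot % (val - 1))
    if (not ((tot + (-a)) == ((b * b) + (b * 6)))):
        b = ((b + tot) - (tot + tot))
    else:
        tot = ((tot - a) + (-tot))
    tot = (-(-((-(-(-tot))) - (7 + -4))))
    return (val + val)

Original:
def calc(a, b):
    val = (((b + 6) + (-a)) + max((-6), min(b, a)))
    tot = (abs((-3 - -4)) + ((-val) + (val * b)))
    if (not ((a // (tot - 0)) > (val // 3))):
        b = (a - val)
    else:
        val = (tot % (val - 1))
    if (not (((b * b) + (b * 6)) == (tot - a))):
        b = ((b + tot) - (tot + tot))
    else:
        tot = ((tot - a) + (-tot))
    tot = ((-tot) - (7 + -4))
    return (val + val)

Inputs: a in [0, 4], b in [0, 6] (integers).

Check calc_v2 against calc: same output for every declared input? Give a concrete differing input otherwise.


Equivalent — the differences include arithmetic usage differs, yet no declared input distinguishes the two.
As a probe, take a=3, b=5: calc runs val := 11 | tot := 45 | (not ((a // (tot - 0)) > (val // 3))): true | b := -8 | (not (((b * b) + (b * 6)) == (tot - a))): true | b := -53 | tot := -48 | result 22; calc_v2 runs val := 11 | tot := 45 | (not ((a // (tot - 0)) > (val // 3))): true | b := -8 | (not ((tot + (-a)) == ((b * b) + (b * 6)))): true | b := -53 | tot := -48 | result 22; both end at 22.
Checked all 35 inputs in the declared domain: the outputs agree on every one.
verdict: equivalent


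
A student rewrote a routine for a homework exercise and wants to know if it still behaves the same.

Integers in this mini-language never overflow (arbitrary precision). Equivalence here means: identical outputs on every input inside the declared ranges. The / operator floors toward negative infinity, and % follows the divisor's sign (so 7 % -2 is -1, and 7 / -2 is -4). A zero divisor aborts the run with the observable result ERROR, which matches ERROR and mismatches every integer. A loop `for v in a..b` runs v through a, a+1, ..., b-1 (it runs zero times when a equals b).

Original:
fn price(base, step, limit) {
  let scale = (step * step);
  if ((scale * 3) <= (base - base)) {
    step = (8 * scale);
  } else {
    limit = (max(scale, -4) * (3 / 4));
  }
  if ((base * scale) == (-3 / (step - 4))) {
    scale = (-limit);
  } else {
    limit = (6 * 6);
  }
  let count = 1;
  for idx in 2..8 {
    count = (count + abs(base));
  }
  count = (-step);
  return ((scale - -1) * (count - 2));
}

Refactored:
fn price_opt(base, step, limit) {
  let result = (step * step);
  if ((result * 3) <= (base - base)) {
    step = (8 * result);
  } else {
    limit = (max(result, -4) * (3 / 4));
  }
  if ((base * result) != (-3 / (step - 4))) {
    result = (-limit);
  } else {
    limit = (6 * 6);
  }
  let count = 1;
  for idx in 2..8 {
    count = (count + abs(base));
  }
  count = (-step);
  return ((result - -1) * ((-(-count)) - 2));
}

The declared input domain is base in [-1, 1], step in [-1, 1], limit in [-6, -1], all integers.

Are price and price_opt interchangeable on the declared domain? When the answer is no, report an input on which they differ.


Take base=-1, step=-1, limit=-6.
price: scale := 1 | ((scale * 3) <= (base - base)): false | limit := 0 | ((base * scale) == (-3 / (step - 4))): false | limit := 36 | count := 1 | iter idx=2: | count := 2 | iter idx=3: | count := 3 | iter idx=4: | count := 4 | iter idx=5: | count := 5 | iter idx=6: | count := 6 | iter idx=7: | count := 7 | count := 1 | result -2
price_opt: result := 1 | ((result * 3) <= (base - base)): false | limit := 0 | ((base * result) != (-3 / (step - 4))): true | result := 0 | count := 1 | iter idx=2: | count := 2 | iter idx=3: | count := 3 | iter idx=4: | count := 4 | iter idx=5: | count := 5 | iter idx=6: | count := 6 | iter idx=7: | count := 7 | count := 1 | result -1
-2 against -1: the behavior changed.
verdict: not equivalent; witness: base=-1, step=-1, limit=-6


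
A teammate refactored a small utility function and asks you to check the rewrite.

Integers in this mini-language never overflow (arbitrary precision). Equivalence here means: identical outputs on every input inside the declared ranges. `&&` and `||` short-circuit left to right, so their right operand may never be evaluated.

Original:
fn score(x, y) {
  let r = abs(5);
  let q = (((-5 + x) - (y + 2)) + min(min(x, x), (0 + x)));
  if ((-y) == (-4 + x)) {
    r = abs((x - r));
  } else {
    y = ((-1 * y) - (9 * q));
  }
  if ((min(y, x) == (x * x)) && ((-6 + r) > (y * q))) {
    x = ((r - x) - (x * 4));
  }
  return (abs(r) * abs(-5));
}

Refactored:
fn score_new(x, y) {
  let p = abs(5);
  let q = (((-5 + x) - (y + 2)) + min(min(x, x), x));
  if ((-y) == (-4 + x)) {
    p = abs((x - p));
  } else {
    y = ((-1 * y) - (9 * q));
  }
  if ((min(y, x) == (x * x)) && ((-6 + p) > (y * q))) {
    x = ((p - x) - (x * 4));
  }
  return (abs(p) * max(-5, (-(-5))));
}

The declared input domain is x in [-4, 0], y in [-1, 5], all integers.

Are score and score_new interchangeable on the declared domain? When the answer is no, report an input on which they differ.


Comparing the listings, the differences include: min/max/abs usage differs, plus constant usage differs, plus arithmetic usage differs, plus local variable names differ.
Tracing x=-1, y=5: score: r=5, then q=-14, then ((-y) == (-4 + x)) is true, then r=6, then ((min(y, x) == (x * x)) && ((-6 + r) > (y * q))) is false, then returns 30 | score_new: p=5, then q=-14, then ((-y) == (-4 + x)) is true, then p=6, then ((min(y, x) == (x * x)) && ((-6 + p) > (y * q))) is false, then returns 30 — matching result 30.
Every one of the 35 inputs gives matching results.
verdict: equivalent


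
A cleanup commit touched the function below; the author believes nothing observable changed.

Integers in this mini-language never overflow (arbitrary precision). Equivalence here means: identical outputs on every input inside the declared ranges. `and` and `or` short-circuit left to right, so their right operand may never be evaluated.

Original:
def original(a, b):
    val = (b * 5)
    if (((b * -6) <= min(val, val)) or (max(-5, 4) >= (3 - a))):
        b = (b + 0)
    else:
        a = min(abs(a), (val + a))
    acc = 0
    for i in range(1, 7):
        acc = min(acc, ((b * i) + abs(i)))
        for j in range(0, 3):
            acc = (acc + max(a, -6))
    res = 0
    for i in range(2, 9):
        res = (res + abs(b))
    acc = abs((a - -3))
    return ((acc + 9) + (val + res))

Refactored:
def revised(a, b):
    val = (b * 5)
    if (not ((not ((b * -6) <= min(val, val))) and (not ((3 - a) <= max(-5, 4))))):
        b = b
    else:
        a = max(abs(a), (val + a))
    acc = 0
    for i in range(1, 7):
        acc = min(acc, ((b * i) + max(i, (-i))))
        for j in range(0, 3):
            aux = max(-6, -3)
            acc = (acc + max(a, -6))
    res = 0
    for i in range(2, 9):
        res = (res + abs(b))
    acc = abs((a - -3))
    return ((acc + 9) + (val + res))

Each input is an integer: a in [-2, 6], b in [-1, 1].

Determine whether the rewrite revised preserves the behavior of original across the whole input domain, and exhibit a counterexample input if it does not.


a=-2, b=-1 yields 15 from original but 16 from revised.
verdict: not equivalent; witness: a=-2, b=-1


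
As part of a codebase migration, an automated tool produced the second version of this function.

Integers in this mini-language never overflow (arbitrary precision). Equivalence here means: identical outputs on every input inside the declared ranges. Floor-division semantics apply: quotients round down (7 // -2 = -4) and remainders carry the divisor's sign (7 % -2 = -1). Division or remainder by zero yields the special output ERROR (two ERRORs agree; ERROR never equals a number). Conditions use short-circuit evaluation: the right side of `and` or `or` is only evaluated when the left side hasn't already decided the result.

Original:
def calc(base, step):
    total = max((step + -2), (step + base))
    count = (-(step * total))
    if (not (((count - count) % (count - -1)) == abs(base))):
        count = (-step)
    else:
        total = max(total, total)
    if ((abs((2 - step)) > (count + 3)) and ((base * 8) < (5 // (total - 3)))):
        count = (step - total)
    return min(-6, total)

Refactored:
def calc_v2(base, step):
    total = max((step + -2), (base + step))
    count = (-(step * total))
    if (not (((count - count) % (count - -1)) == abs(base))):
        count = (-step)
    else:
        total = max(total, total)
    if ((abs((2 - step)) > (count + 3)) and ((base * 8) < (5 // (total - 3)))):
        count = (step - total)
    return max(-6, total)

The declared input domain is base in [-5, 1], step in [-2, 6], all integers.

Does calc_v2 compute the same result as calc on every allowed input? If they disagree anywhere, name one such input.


Try base=-5, step=-2.
calc: total := -4 | count := -8 | (not (((count - count) % (count - -1)) == abs(base))): true | count := 2 | ((abs((2 - step)) > (count + 3)) and ((base * 8) < (5 // (total - 3)))): false | result -6
calc_v2: total := -4 | count := -8 | (not (((count - count) % (count - -1)) == abs(base))): true | count := 2 | ((abs((2 - step)) > (count + 3)) and ((base * 8) < (5 // (total - 3)))): false | result -4
-6 vs -4 — the two versions disagree here.
verdict: not equivalent; witness: base=-5, step=-2


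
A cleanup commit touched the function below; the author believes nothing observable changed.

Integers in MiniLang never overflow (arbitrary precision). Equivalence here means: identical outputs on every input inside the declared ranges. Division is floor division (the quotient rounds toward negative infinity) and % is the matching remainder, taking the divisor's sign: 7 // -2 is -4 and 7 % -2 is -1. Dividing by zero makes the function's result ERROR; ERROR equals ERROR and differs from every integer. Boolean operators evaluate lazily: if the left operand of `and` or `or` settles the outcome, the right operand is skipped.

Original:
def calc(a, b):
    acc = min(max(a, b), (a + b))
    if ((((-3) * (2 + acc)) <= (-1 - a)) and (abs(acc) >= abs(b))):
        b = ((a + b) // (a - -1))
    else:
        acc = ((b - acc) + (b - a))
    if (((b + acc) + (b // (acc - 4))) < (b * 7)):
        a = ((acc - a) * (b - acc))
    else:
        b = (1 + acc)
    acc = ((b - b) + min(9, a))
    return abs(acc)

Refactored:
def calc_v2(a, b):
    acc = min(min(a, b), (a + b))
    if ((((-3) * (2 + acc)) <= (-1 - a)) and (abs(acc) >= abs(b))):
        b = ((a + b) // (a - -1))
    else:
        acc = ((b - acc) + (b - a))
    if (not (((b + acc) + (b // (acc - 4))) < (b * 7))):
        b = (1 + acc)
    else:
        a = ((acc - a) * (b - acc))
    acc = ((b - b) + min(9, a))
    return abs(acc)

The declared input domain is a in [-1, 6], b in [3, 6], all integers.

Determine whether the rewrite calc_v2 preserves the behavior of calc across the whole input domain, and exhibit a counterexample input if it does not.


Try a=-1, b=3.
calc: acc becomes 2; next ((((-3) * (2 + acc)) <= (-1 - a)) and (abs(acc) >= abs(b))) evaluates to false; next acc becomes 5; next (((b + acc) + (b // (acc - 4))) < (b * 7)) evaluates to true; next a becomes -12; next acc becomes -12; next final value 12
calc_v2: acc becomes -1; next ((((-3) * (2 + acc)) <= (-1 - a)) and (abs(acc) >= abs(b))) evaluates to false; next acc becomes 8; next (not (((b + acc) + (b // (acc - 4))) < (b * 7))) evaluates to false; next a becomes -45; next acc becomes -45; next final value 45
12 vs 45 — the two versions disagree here.
verdict: not equivalent; witness: a=-1, b=3
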